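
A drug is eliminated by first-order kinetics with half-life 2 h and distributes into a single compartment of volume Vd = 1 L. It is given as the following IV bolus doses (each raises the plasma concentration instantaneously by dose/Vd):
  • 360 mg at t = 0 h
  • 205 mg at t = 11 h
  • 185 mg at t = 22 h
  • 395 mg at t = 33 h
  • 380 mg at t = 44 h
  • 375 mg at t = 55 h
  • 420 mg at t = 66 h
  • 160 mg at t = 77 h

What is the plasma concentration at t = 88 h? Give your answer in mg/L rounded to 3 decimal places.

3.745 mg/L

k = ln 2 / 2 = 0.34657 per h
Dose 1 (360 mg at t=0 h): 360·exp(−0.34657·88) = 0.000 mg/L
Dose 2 (205 mg at t=11 h): 205·exp(−0.34657·77) = 0.000 mg/L
Dose 3 (185 mg at t=22 h): 185·exp(−0.34657·66) = 0.000 mg/L
Dose 4 (395 mg at t=33 h): 395·exp(−0.34657·55) = 0.000 mg/L
Dose 5 (380 mg at t=44 h): 380·exp(−0.34657·44) = 0.000 mg/L
Dose 6 (375 mg at t=55 h): 375·exp(−0.34657·33) = 0.004 mg/L
Dose 7 (420 mg at t=66 h): 420·exp(−0.34657·22) = 0.205 mg/L
Dose 8 (160 mg at t=77 h): 160·exp(−0.34657·11) = 3.536 mg/L
C(88) = 0.000 + 0.000 + 0.000 + 0.000 + 0.000 + 0.004 + 0.205 + 3.536 = 3.745 mg/L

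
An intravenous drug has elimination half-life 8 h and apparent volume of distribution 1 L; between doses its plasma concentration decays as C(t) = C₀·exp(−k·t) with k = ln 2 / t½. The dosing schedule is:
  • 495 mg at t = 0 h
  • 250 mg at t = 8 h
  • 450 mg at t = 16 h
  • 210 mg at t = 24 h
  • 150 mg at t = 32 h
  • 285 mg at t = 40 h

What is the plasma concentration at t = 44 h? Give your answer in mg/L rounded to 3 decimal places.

k = ln 2 / 8 = 0.08664 per h
Dose 1 (495 mg at t=0 h): 495·exp(−0.08664·44) = 10.938 mg/L
Dose 2 (250 mg at t=8 h): 250·exp(−0.08664·36) = 11.049 mg/L
Dose 3 (450 mg at t=16 h): 450·exp(−0.08664·28) = 39.775 mg/L
Dose 4 (210 mg at t=24 h): 210·exp(−0.08664·20) = 37.123 mg/L
Dose 5 (150 mg at t=32 h): 150·exp(−0.08664·12) = 53.033 mg/L
Dose 6 (285 mg at t=40 h): 285·exp(−0.08664·4) = 201.525 mg/L
C(44) = 10.938 + 11.049 + 39.775 + 37.123 + 53.033 + 201.525 = 353.443 mg/L

353.443 mg/L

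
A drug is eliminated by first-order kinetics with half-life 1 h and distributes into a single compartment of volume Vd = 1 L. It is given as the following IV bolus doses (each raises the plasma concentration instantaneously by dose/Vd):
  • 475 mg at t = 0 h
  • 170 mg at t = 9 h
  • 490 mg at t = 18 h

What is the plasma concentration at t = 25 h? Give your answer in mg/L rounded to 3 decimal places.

k = ln 2 / 1 = 0.69315 per h
Dose 1 (475 mg at t=0 h): 475·exp(−0.69315·25) = 0.000 mg/L
Dose 2 (170 mg at t=9 h): 170·exp(−0.69315·16) = 0.003 mg/L
Dose 3 (490 mg at t=18 h): 490·exp(−0.69315·7) = 3.828 mg/L
C(25) = 0.000 + 0.003 + 3.828 = 3.831 mg/L

3.831 mg/L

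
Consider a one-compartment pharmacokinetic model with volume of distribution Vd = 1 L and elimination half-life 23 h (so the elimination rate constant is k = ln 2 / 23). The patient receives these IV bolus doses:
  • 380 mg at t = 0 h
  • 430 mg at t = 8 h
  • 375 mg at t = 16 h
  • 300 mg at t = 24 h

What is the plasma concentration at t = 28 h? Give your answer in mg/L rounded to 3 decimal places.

k = ln 2 / 23 = 0.03014 per h
Dose 1 (380 mg at t=0 h): 380·exp(−0.03014·28) = 163.423 mg/L
Dose 2 (430 mg at t=8 h): 430·exp(−0.03014·20) = 235.344 mg/L
Dose 3 (375 mg at t=16 h): 375·exp(−0.03014·12) = 261.199 mg/L
Dose 4 (300 mg at t=24 h): 300·exp(−0.03014·4) = 265.931 mg/L
C(28) = 163.423 + 235.344 + 261.199 + 265.931 = 925.897 mg/L

925.897 mg/L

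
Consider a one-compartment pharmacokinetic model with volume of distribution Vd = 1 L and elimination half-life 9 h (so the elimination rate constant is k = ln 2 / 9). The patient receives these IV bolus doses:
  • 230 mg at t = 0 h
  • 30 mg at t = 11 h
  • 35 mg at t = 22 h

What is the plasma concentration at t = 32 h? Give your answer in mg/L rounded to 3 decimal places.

41.717 mg/L

k = ln 2 / 9 = 0.07702 per h
Dose 1 (230 mg at t=0 h): 230·exp(−0.07702·32) = 19.561 mg/L
Dose 2 (30 mg at t=11 h): 30·exp(−0.07702·21) = 5.953 mg/L
Dose 3 (35 mg at t=22 h): 35·exp(−0.07702·10) = 16.203 mg/L
C(32) = 19.561 + 5.953 + 16.203 = 41.717 mg/L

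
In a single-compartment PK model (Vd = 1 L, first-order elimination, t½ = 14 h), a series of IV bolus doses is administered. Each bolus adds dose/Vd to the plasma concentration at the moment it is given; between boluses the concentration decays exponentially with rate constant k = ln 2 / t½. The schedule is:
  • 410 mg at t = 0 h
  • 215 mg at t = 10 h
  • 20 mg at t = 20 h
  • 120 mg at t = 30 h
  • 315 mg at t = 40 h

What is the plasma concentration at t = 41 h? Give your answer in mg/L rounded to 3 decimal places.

476.645 mg/L

k = ln 2 / 14 = 0.04951 per h
Dose 1 (410 mg at t=0 h): 410·exp(−0.04951·41) = 53.851 mg/L
Dose 2 (215 mg at t=10 h): 215·exp(−0.04951·31) = 46.331 mg/L
Dose 3 (20 mg at t=20 h): 20·exp(−0.04951·21) = 7.071 mg/L
Dose 4 (120 mg at t=30 h): 120·exp(−0.04951·11) = 69.608 mg/L
Dose 5 (315 mg at t=40 h): 315·exp(−0.04951·1) = 299.784 mg/L
C(41) = 53.851 + 46.331 + 7.071 + 69.608 + 299.784 = 476.645 mg/L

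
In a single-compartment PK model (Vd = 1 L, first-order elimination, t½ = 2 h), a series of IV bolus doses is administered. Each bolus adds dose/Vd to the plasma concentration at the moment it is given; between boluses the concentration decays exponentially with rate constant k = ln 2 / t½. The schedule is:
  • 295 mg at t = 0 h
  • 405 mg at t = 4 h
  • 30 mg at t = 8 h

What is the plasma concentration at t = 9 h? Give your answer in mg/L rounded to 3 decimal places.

k = ln 2 / 2 = 0.34657 per h
Dose 1 (295 mg at t=0 h): 295·exp(−0.34657·9) = 13.037 mg/L
Dose 2 (405 mg at t=4 h): 405·exp(−0.34657·5) = 71.595 mg/L
Dose 3 (30 mg at t=8 h): 30·exp(−0.34657·1) = 21.213 mg/L
C(9) = 13.037 + 71.595 + 21.213 = 105.845 mg/L

105.845 mg/L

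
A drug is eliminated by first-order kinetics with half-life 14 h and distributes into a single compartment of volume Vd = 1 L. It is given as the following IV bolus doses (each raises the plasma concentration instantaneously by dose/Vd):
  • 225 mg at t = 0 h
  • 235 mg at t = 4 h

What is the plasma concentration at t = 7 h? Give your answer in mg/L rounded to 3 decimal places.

k = ln 2 / 14 = 0.04951 per h
Dose 1 (225 mg at t=0 h): 225·exp(−0.04951·7) = 159.099 mg/L
Dose 2 (235 mg at t=4 h): 235·exp(−0.04951·3) = 202.564 mg/L
C(7) = 159.099 + 202.564 = 361.663 mg/L

361.663 mg/L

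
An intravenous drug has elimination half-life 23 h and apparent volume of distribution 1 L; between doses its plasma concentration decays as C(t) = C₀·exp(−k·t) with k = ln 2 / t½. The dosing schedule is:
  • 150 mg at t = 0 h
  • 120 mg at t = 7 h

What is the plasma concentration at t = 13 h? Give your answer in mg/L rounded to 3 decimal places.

201.528 mg/L

k = ln 2 / 23 = 0.03014 per h
Dose 1 (150 mg at t=0 h): 150·exp(−0.03014·13) = 101.378 mg/L
Dose 2 (120 mg at t=7 h): 120·exp(−0.03014·6) = 100.150 mg/L
C(13) = 101.378 + 100.150 = 201.528 mg/L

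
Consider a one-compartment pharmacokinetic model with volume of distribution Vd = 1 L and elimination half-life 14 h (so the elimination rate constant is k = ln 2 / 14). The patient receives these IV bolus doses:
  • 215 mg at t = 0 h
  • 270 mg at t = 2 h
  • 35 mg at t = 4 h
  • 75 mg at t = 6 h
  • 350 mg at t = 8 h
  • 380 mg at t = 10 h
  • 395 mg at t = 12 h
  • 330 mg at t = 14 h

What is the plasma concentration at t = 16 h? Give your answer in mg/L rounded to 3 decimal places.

k = ln 2 / 14 = 0.04951 per h
Dose 1 (215 mg at t=0 h): 215·exp(−0.04951·16) = 97.365 mg/L
Dose 2 (270 mg at t=2 h): 270·exp(−0.04951·14) = 135.000 mg/L
Dose 3 (35 mg at t=4 h): 35·exp(−0.04951·12) = 19.322 mg/L
Dose 4 (75 mg at t=6 h): 75·exp(−0.04951·10) = 45.713 mg/L
Dose 5 (350 mg at t=8 h): 350·exp(−0.04951·8) = 235.533 mg/L
Dose 6 (380 mg at t=10 h): 380·exp(−0.04951·6) = 282.339 mg/L
Dose 7 (395 mg at t=12 h): 395·exp(−0.04951·4) = 324.032 mg/L
Dose 8 (330 mg at t=14 h): 330·exp(−0.04951·2) = 298.889 mg/L
C(16) = 97.365 + 135.000 + 19.322 + 45.713 + 235.533 + 282.339 + 324.032 + 298.889 = 1438.193 mg/L

1438.193 mg/L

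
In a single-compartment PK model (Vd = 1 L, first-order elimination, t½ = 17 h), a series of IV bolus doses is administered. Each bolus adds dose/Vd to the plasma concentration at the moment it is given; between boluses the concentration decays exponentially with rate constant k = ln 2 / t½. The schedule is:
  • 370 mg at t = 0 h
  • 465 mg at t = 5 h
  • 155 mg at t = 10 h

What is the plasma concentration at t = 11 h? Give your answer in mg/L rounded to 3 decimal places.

k = ln 2 / 17 = 0.04077 per h
Dose 1 (370 mg at t=0 h): 370·exp(−0.04077·11) = 236.275 mg/L
Dose 2 (465 mg at t=5 h): 465·exp(−0.04077·6) = 364.089 mg/L
Dose 3 (155 mg at t=10 h): 155·exp(−0.04077·1) = 148.807 mg/L
C(11) = 236.275 + 364.089 + 148.807 = 749.171 mg/L

749.171 mg/L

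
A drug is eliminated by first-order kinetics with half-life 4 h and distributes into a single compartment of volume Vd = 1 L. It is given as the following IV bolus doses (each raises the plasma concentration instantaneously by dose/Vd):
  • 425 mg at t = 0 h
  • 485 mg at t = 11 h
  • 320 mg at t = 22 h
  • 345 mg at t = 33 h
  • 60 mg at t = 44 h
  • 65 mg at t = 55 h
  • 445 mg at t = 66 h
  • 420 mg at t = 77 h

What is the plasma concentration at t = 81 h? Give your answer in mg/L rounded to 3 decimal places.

243.990 mg/L

k = ln 2 / 4 = 0.17329 per h
Dose 1 (425 mg at t=0 h): 425·exp(−0.17329·81) = 0.000 mg/L
Dose 2 (485 mg at t=11 h): 485·exp(−0.17329·70) = 0.003 mg/L
Dose 3 (320 mg at t=22 h): 320·exp(−0.17329·59) = 0.012 mg/L
Dose 4 (345 mg at t=33 h): 345·exp(−0.17329·48) = 0.084 mg/L
Dose 5 (60 mg at t=44 h): 60·exp(−0.17329·37) = 0.099 mg/L
Dose 6 (65 mg at t=55 h): 65·exp(−0.17329·26) = 0.718 mg/L
Dose 7 (445 mg at t=66 h): 445·exp(−0.17329·15) = 33.075 mg/L
Dose 8 (420 mg at t=77 h): 420·exp(−0.17329·4) = 210.000 mg/L
C(81) = 0.000 + 0.003 + 0.012 + 0.084 + 0.099 + 0.718 + 33.075 + 210.000 = 243.990 mg/L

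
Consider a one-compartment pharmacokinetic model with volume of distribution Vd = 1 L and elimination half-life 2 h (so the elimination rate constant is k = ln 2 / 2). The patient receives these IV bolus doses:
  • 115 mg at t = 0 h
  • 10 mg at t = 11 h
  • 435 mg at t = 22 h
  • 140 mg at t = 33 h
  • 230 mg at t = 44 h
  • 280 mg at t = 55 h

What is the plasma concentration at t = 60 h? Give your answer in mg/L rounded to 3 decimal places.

k = ln 2 / 2 = 0.34657 per h
Dose 1 (115 mg at t=0 h): 115·exp(−0.34657·60) = 0.000 mg/L
Dose 2 (10 mg at t=11 h): 10·exp(−0.34657·49) = 0.000 mg/L
Dose 3 (435 mg at t=22 h): 435·exp(−0.34657·38) = 0.001 mg/L
Dose 4 (140 mg at t=33 h): 140·exp(−0.34657·27) = 0.012 mg/L
Dose 5 (230 mg at t=44 h): 230·exp(−0.34657·16) = 0.898 mg/L
Dose 6 (280 mg at t=55 h): 280·exp(−0.34657·5) = 49.497 mg/L
C(60) = 0.000 + 0.000 + 0.001 + 0.012 + 0.898 + 49.497 = 50.409 mg/L

50.409 mg/L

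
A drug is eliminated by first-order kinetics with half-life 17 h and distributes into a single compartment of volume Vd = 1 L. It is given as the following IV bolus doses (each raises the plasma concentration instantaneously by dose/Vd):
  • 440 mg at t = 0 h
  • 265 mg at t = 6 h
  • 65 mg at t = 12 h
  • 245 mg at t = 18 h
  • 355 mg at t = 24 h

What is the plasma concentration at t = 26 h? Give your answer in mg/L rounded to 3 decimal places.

810.407 mg/L

k = ln 2 / 17 = 0.04077 per h
Dose 1 (440 mg at t=0 h): 440·exp(−0.04077·26) = 152.424 mg/L
Dose 2 (265 mg at t=6 h): 265·exp(−0.04077·20) = 117.245 mg/L
Dose 3 (65 mg at t=12 h): 65·exp(−0.04077·14) = 36.729 mg/L
Dose 4 (245 mg at t=18 h): 245·exp(−0.04077·8) = 176.809 mg/L
Dose 5 (355 mg at t=24 h): 355·exp(−0.04077·2) = 327.200 mg/L
C(26) = 152.424 + 117.245 + 36.729 + 176.809 + 327.200 = 810.407 mg/L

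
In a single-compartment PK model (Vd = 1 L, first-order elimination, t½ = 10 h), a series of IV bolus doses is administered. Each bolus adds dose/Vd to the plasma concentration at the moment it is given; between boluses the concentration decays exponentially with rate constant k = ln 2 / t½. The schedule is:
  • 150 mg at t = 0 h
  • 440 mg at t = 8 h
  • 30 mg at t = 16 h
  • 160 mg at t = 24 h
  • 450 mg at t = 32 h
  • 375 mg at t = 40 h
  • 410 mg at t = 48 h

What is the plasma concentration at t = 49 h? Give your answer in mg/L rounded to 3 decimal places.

784.017 mg/L

k = ln 2 / 10 = 0.06931 per h
Dose 1 (150 mg at t=0 h): 150·exp(−0.06931·49) = 5.024 mg/L
Dose 2 (440 mg at t=8 h): 440·exp(−0.06931·41) = 25.658 mg/L
Dose 3 (30 mg at t=16 h): 30·exp(−0.06931·33) = 3.046 mg/L
Dose 4 (160 mg at t=24 h): 160·exp(−0.06931·25) = 28.284 mg/L
Dose 5 (450 mg at t=32 h): 450·exp(−0.06931·17) = 138.504 mg/L
Dose 6 (375 mg at t=40 h): 375·exp(−0.06931·9) = 200.958 mg/L
Dose 7 (410 mg at t=48 h): 410·exp(−0.06931·1) = 382.544 mg/L
C(49) = 5.024 + 25.658 + 3.046 + 28.284 + 138.504 + 200.958 + 382.544 = 784.017 mg/L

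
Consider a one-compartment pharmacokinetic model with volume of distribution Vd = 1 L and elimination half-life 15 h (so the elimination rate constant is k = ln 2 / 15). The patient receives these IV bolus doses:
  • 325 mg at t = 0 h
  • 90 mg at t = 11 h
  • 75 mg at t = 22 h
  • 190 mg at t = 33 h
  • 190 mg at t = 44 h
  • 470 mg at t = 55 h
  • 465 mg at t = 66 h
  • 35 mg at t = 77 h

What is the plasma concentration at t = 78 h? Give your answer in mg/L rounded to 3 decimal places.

k = ln 2 / 15 = 0.04621 per h
Dose 1 (325 mg at t=0 h): 325·exp(−0.04621·78) = 8.842 mg/L
Dose 2 (90 mg at t=11 h): 90·exp(−0.04621·67) = 4.070 mg/L
Dose 3 (75 mg at t=22 h): 75·exp(−0.04621·56) = 5.639 mg/L
Dose 4 (190 mg at t=33 h): 190·exp(−0.04621·45) = 23.750 mg/L
Dose 5 (190 mg at t=44 h): 190·exp(−0.04621·34) = 39.484 mg/L
Dose 6 (470 mg at t=55 h): 470·exp(−0.04621·23) = 162.375 mg/L
Dose 7 (465 mg at t=66 h): 465·exp(−0.04621·12) = 267.072 mg/L
Dose 8 (35 mg at t=77 h): 35·exp(−0.04621·1) = 33.419 mg/L
C(78) = 8.842 + 4.070 + 5.639 + 23.750 + 39.484 + 162.375 + 267.072 + 33.419 = 544.652 mg/L

544.652 mg/L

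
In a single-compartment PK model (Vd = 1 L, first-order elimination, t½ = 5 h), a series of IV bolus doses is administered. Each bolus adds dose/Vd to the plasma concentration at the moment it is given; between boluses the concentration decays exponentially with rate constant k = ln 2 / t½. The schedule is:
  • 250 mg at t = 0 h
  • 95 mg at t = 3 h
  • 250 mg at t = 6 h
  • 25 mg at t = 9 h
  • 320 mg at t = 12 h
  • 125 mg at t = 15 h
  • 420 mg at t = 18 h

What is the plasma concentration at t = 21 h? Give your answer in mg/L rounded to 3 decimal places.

k = ln 2 / 5 = 0.13863 per h
Dose 1 (250 mg at t=0 h): 250·exp(−0.13863·21) = 13.602 mg/L
Dose 2 (95 mg at t=3 h): 95·exp(−0.13863·18) = 7.835 mg/L
Dose 3 (250 mg at t=6 h): 250·exp(−0.13863·15) = 31.250 mg/L
Dose 4 (25 mg at t=9 h): 25·exp(−0.13863·12) = 4.737 mg/L
Dose 5 (320 mg at t=12 h): 320·exp(−0.13863·9) = 91.896 mg/L
Dose 6 (125 mg at t=15 h): 125·exp(−0.13863·6) = 54.409 mg/L
Dose 7 (420 mg at t=18 h): 420·exp(−0.13863·3) = 277.097 mg/L
C(21) = 13.602 + 7.835 + 31.250 + 4.737 + 91.896 + 54.409 + 277.097 = 480.825 mg/L

480.825 mg/L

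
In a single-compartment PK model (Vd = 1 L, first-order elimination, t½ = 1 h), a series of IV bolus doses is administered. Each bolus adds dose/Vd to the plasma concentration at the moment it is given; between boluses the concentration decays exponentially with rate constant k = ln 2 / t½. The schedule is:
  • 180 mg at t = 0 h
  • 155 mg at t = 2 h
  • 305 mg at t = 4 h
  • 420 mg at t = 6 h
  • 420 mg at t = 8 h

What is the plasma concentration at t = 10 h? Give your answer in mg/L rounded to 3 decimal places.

k = ln 2 / 1 = 0.69315 per h
Dose 1 (180 mg at t=0 h): 180·exp(−0.69315·10) = 0.176 mg/L
Dose 2 (155 mg at t=2 h): 155·exp(−0.69315·8) = 0.605 mg/L
Dose 3 (305 mg at t=4 h): 305·exp(−0.69315·6) = 4.766 mg/L
Dose 4 (420 mg at t=6 h): 420·exp(−0.69315·4) = 26.250 mg/L
Dose 5 (420 mg at t=8 h): 420·exp(−0.69315·2) = 105.000 mg/L
C(10) = 0.176 + 0.605 + 4.766 + 26.250 + 105.000 = 136.797 mg/L

136.797 mg/L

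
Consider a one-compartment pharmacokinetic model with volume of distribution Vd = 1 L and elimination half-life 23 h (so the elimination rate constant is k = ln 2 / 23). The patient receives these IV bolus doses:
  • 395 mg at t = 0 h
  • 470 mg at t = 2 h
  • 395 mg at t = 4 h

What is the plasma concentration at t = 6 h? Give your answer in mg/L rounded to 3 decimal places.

k = ln 2 / 23 = 0.03014 per h
Dose 1 (395 mg at t=0 h): 395·exp(−0.03014·6) = 329.661 mg/L
Dose 2 (470 mg at t=2 h): 470·exp(−0.03014·4) = 416.625 mg/L
Dose 3 (395 mg at t=4 h): 395·exp(−0.03014·2) = 371.895 mg/L
C(6) = 329.661 + 416.625 + 371.895 = 1118.181 mg/L

1118.181 mg/L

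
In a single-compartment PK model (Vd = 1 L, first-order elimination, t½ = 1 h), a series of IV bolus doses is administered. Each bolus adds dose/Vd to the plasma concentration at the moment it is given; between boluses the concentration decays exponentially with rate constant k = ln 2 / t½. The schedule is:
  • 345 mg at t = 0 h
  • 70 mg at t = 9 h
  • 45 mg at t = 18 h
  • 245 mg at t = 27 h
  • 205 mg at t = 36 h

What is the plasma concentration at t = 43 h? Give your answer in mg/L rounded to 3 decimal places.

k = ln 2 / 1 = 0.69315 per h
Dose 1 (345 mg at t=0 h): 345·exp(−0.69315·43) = 0.000 mg/L
Dose 2 (70 mg at t=9 h): 70·exp(−0.69315·34) = 0.000 mg/L
Dose 3 (45 mg at t=18 h): 45·exp(−0.69315·25) = 0.000 mg/L
Dose 4 (245 mg at t=27 h): 245·exp(−0.69315·16) = 0.004 mg/L
Dose 5 (205 mg at t=36 h): 205·exp(−0.69315·7) = 1.602 mg/L
C(43) = 0.000 + 0.000 + 0.000 + 0.004 + 1.602 = 1.605 mg/L

1.605 mg/L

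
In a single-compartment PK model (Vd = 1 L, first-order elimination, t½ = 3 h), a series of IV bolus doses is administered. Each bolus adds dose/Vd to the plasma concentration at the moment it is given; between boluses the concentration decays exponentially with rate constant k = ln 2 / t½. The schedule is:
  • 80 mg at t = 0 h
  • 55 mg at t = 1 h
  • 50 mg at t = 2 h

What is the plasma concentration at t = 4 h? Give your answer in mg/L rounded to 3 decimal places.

k = ln 2 / 3 = 0.23105 per h
Dose 1 (80 mg at t=0 h): 80·exp(−0.23105·4) = 31.748 mg/L
Dose 2 (55 mg at t=1 h): 55·exp(−0.23105·3) = 27.500 mg/L
Dose 3 (50 mg at t=2 h): 50·exp(−0.23105·2) = 31.498 mg/L
C(4) = 31.748 + 27.500 + 31.498 = 90.746 mg/L

90.746 mg/L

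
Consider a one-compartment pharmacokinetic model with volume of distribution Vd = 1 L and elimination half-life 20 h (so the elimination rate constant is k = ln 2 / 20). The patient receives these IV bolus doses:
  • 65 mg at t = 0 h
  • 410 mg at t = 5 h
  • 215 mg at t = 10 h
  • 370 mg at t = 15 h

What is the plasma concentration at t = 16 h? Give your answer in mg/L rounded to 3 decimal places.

k = ln 2 / 20 = 0.03466 per h
Dose 1 (65 mg at t=0 h): 65·exp(−0.03466·16) = 37.333 mg/L
Dose 2 (410 mg at t=5 h): 410·exp(−0.03466·11) = 280.038 mg/L
Dose 3 (215 mg at t=10 h): 215·exp(−0.03466·6) = 174.634 mg/L
Dose 4 (370 mg at t=15 h): 370·exp(−0.03466·1) = 357.396 mg/L
C(16) = 37.333 + 280.038 + 174.634 + 357.396 = 849.402 mg/L

849.402 mg/L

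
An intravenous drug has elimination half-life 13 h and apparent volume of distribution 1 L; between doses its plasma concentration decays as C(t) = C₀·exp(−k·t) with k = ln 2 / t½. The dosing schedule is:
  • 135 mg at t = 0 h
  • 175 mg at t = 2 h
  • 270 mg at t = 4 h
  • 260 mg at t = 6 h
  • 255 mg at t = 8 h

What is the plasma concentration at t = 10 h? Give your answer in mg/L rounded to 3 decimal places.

k = ln 2 / 13 = 0.05332 per h
Dose 1 (135 mg at t=0 h): 135·exp(−0.05332·10) = 79.209 mg/L
Dose 2 (175 mg at t=2 h): 175·exp(−0.05332·8) = 114.232 mg/L
Dose 3 (270 mg at t=4 h): 270·exp(−0.05332·6) = 196.077 mg/L
Dose 4 (260 mg at t=6 h): 260·exp(−0.05332·4) = 210.063 mg/L
Dose 5 (255 mg at t=8 h): 255·exp(−0.05332·2) = 229.207 mg/L
C(10) = 79.209 + 114.232 + 196.077 + 210.063 + 229.207 = 828.788 mg/L

828.788 mg/L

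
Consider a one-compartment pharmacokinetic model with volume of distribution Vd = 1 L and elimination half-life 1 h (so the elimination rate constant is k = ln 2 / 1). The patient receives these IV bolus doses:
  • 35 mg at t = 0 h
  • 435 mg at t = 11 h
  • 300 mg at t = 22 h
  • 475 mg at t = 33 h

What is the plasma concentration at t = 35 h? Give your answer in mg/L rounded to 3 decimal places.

k = ln 2 / 1 = 0.69315 per h
Dose 1 (35 mg at t=0 h): 35·exp(−0.69315·35) = 0.000 mg/L
Dose 2 (435 mg at t=11 h): 435·exp(−0.69315·24) = 0.000 mg/L
Dose 3 (300 mg at t=22 h): 300·exp(−0.69315·13) = 0.037 mg/L
Dose 4 (475 mg at t=33 h): 475·exp(−0.69315·2) = 118.750 mg/L
C(35) = 0.000 + 0.000 + 0.037 + 118.750 = 118.787 mg/L

118.787 mg/L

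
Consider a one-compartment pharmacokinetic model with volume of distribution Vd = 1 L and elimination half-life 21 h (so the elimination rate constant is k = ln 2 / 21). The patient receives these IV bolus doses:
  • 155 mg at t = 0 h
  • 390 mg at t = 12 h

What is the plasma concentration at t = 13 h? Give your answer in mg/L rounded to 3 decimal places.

k = ln 2 / 21 = 0.03301 per h
Dose 1 (155 mg at t=0 h): 155·exp(−0.03301·13) = 100.921 mg/L
Dose 2 (390 mg at t=12 h): 390·exp(−0.03301·1) = 377.337 mg/L
C(13) = 100.921 + 377.337 = 478.258 mg/L

478.258 mg/L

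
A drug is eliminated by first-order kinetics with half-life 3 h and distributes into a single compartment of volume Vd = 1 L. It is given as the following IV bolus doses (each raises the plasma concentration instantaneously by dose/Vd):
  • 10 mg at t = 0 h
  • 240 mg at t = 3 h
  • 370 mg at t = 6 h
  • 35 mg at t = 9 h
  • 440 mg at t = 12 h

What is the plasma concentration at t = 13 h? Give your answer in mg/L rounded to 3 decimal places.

460.842 mg/L

k = ln 2 / 3 = 0.23105 per h
Dose 1 (10 mg at t=0 h): 10·exp(−0.23105·13) = 0.496 mg/L
Dose 2 (240 mg at t=3 h): 240·exp(−0.23105·10) = 23.811 mg/L
Dose 3 (370 mg at t=6 h): 370·exp(−0.23105·7) = 73.417 mg/L
Dose 4 (35 mg at t=9 h): 35·exp(−0.23105·4) = 13.890 mg/L
Dose 5 (440 mg at t=12 h): 440·exp(−0.23105·1) = 349.228 mg/L
C(13) = 0.496 + 23.811 + 73.417 + 13.890 + 349.228 = 460.842 mg/L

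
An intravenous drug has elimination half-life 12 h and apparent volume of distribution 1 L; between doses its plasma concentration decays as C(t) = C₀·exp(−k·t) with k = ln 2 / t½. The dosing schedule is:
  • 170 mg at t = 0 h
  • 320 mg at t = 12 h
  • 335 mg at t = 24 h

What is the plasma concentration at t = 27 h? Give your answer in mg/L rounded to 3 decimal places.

k = ln 2 / 12 = 0.05776 per h
Dose 1 (170 mg at t=0 h): 170·exp(−0.05776·27) = 35.738 mg/L
Dose 2 (320 mg at t=12 h): 320·exp(−0.05776·15) = 134.543 mg/L
Dose 3 (335 mg at t=24 h): 335·exp(−0.05776·3) = 281.700 mg/L
C(27) = 35.738 + 134.543 + 281.700 = 451.982 mg/L

451.982 mg/L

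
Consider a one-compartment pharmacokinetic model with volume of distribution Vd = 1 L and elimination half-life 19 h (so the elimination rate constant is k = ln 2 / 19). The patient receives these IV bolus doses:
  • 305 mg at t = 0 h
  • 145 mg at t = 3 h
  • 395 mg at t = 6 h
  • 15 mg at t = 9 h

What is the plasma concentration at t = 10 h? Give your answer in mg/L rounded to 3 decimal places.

679.921 mg/L

k = ln 2 / 19 = 0.03648 per h
Dose 1 (305 mg at t=0 h): 305·exp(−0.03648·10) = 211.769 mg/L
Dose 2 (145 mg at t=3 h): 145·exp(−0.03648·7) = 112.321 mg/L
Dose 3 (395 mg at t=6 h): 395·exp(−0.03648·4) = 341.368 mg/L
Dose 4 (15 mg at t=9 h): 15·exp(−0.03648·1) = 14.463 mg/L
C(10) = 211.769 + 112.321 + 341.368 + 14.463 = 679.921 mg/L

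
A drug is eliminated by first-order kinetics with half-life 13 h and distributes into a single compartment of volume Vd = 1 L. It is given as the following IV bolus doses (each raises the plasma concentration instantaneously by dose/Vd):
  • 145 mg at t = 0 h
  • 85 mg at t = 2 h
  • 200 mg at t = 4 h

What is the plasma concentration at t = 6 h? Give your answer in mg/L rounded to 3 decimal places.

353.745 mg/L

k = ln 2 / 13 = 0.05332 per h
Dose 1 (145 mg at t=0 h): 145·exp(−0.05332·6) = 105.301 mg/L
Dose 2 (85 mg at t=2 h): 85·exp(−0.05332·4) = 68.674 mg/L
Dose 3 (200 mg at t=4 h): 200·exp(−0.05332·2) = 179.770 mg/L
C(6) = 105.301 + 68.674 + 179.770 = 353.745 mg/L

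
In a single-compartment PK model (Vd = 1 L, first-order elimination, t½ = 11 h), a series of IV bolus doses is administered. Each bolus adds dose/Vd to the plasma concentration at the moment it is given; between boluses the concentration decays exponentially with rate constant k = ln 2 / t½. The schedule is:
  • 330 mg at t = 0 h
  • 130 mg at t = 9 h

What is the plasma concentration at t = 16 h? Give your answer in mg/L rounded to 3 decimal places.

k = ln 2 / 11 = 0.06301 per h
Dose 1 (330 mg at t=0 h): 330·exp(−0.06301·16) = 120.407 mg/L
Dose 2 (130 mg at t=9 h): 130·exp(−0.06301·7) = 83.633 mg/L
C(16) = 120.407 + 83.633 = 204.040 mg/L

204.040 mg/L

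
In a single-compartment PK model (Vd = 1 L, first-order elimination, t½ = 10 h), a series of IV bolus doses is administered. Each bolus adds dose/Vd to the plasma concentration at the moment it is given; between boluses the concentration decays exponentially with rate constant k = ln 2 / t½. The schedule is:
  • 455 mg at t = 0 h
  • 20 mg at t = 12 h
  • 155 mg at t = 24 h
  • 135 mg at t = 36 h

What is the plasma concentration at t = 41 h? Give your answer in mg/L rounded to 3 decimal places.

k = ln 2 / 10 = 0.06931 per h
Dose 1 (455 mg at t=0 h): 455·exp(−0.06931·41) = 26.533 mg/L
Dose 2 (20 mg at t=12 h): 20·exp(−0.06931·29) = 2.679 mg/L
Dose 3 (155 mg at t=24 h): 155·exp(−0.06931·17) = 47.707 mg/L
Dose 4 (135 mg at t=36 h): 135·exp(−0.06931·5) = 95.459 mg/L
C(41) = 26.533 + 2.679 + 47.707 + 95.459 = 172.379 mg/L

172.379 mg/L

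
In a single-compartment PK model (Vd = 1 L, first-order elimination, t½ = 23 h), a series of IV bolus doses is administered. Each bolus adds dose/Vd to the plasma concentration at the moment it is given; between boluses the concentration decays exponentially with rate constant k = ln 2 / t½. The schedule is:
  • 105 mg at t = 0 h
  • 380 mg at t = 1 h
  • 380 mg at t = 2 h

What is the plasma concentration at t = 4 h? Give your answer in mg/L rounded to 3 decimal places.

798.000 mg/L

k = ln 2 / 23 = 0.03014 per h
Dose 1 (105 mg at t=0 h): 105·exp(−0.03014·4) = 93.076 mg/L
Dose 2 (380 mg at t=1 h): 380·exp(−0.03014·3) = 347.151 mg/L
Dose 3 (380 mg at t=2 h): 380·exp(−0.03014·2) = 357.773 mg/L
C(4) = 93.076 + 347.151 + 357.773 = 798.000 mg/L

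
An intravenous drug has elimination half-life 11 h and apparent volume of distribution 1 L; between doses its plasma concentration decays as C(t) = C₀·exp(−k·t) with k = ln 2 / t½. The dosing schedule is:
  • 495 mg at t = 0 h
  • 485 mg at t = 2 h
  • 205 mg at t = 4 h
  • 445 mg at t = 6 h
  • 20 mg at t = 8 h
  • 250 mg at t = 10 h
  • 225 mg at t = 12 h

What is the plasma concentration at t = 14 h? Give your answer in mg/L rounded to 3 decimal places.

k = ln 2 / 11 = 0.06301 per h
Dose 1 (495 mg at t=0 h): 495·exp(−0.06301·14) = 204.869 mg/L
Dose 2 (485 mg at t=2 h): 485·exp(−0.06301·12) = 227.691 mg/L
Dose 3 (205 mg at t=4 h): 205·exp(−0.06301·10) = 109.167 mg/L
Dose 4 (445 mg at t=6 h): 445·exp(−0.06301·8) = 268.800 mg/L
Dose 5 (20 mg at t=8 h): 20·exp(−0.06301·6) = 13.704 mg/L
Dose 6 (250 mg at t=10 h): 250·exp(−0.06301·4) = 194.301 mg/L
Dose 7 (225 mg at t=12 h): 225·exp(−0.06301·2) = 198.358 mg/L
C(14) = 204.869 + 227.691 + 109.167 + 268.800 + 13.704 + 194.301 + 198.358 = 1216.889 mg/L

1216.889 mg/L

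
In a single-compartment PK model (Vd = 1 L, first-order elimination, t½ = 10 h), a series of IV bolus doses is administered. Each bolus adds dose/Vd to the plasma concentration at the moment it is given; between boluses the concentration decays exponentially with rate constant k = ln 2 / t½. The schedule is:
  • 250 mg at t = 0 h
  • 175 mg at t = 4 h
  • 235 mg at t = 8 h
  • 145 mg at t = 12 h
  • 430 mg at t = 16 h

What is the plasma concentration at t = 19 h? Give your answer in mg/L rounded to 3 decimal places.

k = ln 2 / 10 = 0.06931 per h
Dose 1 (250 mg at t=0 h): 250·exp(−0.06931·19) = 66.986 mg/L
Dose 2 (175 mg at t=4 h): 175·exp(−0.06931·15) = 61.872 mg/L
Dose 3 (235 mg at t=8 h): 235·exp(−0.06931·11) = 109.631 mg/L
Dose 4 (145 mg at t=12 h): 145·exp(−0.06931·7) = 89.258 mg/L
Dose 5 (430 mg at t=16 h): 430·exp(−0.06931·3) = 349.269 mg/L
C(19) = 66.986 + 61.872 + 109.631 + 89.258 + 349.269 = 677.016 mg/L

677.016 mg/L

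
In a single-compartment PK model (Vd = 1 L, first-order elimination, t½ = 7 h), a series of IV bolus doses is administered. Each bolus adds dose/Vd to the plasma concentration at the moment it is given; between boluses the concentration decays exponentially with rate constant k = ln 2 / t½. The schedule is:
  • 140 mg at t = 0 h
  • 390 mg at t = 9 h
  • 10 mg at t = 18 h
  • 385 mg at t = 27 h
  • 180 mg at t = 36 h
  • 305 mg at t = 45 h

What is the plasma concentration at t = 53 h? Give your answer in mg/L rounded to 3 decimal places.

k = ln 2 / 7 = 0.09902 per h
Dose 1 (140 mg at t=0 h): 140·exp(−0.09902·53) = 0.736 mg/L
Dose 2 (390 mg at t=9 h): 390·exp(−0.09902·44) = 4.999 mg/L
Dose 3 (10 mg at t=18 h): 10·exp(−0.09902·35) = 0.313 mg/L
Dose 4 (385 mg at t=27 h): 385·exp(−0.09902·26) = 29.333 mg/L
Dose 5 (180 mg at t=36 h): 180·exp(−0.09902·17) = 33.435 mg/L
Dose 6 (305 mg at t=45 h): 305·exp(−0.09902·8) = 138.123 mg/L
C(53) = 0.736 + 4.999 + 0.313 + 29.333 + 33.435 + 138.123 = 206.938 mg/L

206.938 mg/L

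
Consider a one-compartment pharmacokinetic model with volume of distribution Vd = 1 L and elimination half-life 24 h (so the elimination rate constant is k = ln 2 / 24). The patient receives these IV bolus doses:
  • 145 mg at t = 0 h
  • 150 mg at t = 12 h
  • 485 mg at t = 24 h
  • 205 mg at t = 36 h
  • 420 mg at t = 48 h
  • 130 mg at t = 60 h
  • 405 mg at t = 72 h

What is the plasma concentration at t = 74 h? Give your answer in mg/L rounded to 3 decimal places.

892.239 mg/L

k = ln 2 / 24 = 0.02888 per h
Dose 1 (145 mg at t=0 h): 145·exp(−0.02888·74) = 17.108 mg/L
Dose 2 (150 mg at t=12 h): 150·exp(−0.02888·62) = 25.028 mg/L
Dose 3 (485 mg at t=24 h): 485·exp(−0.02888·50) = 114.445 mg/L
Dose 4 (205 mg at t=36 h): 205·exp(−0.02888·38) = 68.411 mg/L
Dose 5 (420 mg at t=48 h): 420·exp(−0.02888·26) = 198.214 mg/L
Dose 6 (130 mg at t=60 h): 130·exp(−0.02888·14) = 86.765 mg/L
Dose 7 (405 mg at t=72 h): 405·exp(−0.02888·2) = 382.269 mg/L
C(74) = 17.108 + 25.028 + 114.445 + 68.411 + 198.214 + 86.765 + 382.269 = 892.239 mg/L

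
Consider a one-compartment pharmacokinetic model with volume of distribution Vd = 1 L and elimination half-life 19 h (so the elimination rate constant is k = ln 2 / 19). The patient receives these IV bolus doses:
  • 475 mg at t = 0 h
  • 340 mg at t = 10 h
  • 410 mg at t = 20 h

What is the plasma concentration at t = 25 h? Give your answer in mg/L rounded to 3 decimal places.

729.156 mg/L

k = ln 2 / 19 = 0.03648 per h
Dose 1 (475 mg at t=0 h): 475·exp(−0.03648·25) = 190.810 mg/L
Dose 2 (340 mg at t=10 h): 340·exp(−0.03648·15) = 196.709 mg/L
Dose 3 (410 mg at t=20 h): 410·exp(−0.03648·5) = 341.637 mg/L
C(25) = 190.810 + 196.709 + 341.637 = 729.156 mg/L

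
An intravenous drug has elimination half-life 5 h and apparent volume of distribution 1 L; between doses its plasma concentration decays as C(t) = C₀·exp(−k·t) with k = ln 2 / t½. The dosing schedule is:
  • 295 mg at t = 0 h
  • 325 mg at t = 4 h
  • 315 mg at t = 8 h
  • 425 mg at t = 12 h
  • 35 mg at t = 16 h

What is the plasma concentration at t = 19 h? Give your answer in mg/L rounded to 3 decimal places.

314.496 mg/L

k = ln 2 / 5 = 0.13863 per h
Dose 1 (295 mg at t=0 h): 295·exp(−0.13863·19) = 21.179 mg/L
Dose 2 (325 mg at t=4 h): 325·exp(−0.13863·15) = 40.625 mg/L
Dose 3 (315 mg at t=8 h): 315·exp(−0.13863·11) = 68.556 mg/L
Dose 4 (425 mg at t=12 h): 425·exp(−0.13863·7) = 161.045 mg/L
Dose 5 (35 mg at t=16 h): 35·exp(−0.13863·3) = 23.091 mg/L
C(19) = 21.179 + 40.625 + 68.556 + 161.045 + 23.091 = 314.496 mg/L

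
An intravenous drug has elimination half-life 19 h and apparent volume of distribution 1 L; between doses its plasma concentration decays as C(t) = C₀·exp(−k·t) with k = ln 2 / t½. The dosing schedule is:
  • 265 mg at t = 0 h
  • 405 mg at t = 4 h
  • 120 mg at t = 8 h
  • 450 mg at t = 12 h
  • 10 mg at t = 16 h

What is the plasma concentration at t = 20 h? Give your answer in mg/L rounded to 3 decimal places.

775.868 mg/L

k = ln 2 / 19 = 0.03648 per h
Dose 1 (265 mg at t=0 h): 265·exp(−0.03648·20) = 127.753 mg/L
Dose 2 (405 mg at t=4 h): 405·exp(−0.03648·16) = 225.921 mg/L
Dose 3 (120 mg at t=8 h): 120·exp(−0.03648·12) = 77.456 mg/L
Dose 4 (450 mg at t=12 h): 450·exp(−0.03648·8) = 336.096 mg/L
Dose 5 (10 mg at t=16 h): 10·exp(−0.03648·4) = 8.642 mg/L
C(20) = 127.753 + 225.921 + 77.456 + 336.096 + 8.642 = 775.868 mg/L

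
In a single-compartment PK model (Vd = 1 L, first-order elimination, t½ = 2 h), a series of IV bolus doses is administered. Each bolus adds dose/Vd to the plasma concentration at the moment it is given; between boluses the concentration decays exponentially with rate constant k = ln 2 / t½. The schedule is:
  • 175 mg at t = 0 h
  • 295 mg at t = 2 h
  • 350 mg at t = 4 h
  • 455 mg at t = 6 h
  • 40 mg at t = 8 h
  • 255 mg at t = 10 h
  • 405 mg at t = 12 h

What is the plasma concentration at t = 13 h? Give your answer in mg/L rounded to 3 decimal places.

447.742 mg/L

k = ln 2 / 2 = 0.34657 per h
Dose 1 (175 mg at t=0 h): 175·exp(−0.34657·13) = 1.933 mg/L
Dose 2 (295 mg at t=2 h): 295·exp(−0.34657·11) = 6.519 mg/L
Dose 3 (350 mg at t=4 h): 350·exp(−0.34657·9) = 15.468 mg/L
Dose 4 (455 mg at t=6 h): 455·exp(−0.34657·7) = 40.217 mg/L
Dose 5 (40 mg at t=8 h): 40·exp(−0.34657·5) = 7.071 mg/L
Dose 6 (255 mg at t=10 h): 255·exp(−0.34657·3) = 90.156 mg/L
Dose 7 (405 mg at t=12 h): 405·exp(−0.34657·1) = 286.378 mg/L
C(13) = 1.933 + 6.519 + 15.468 + 40.217 + 7.071 + 90.156 + 286.378 = 447.742 mg/L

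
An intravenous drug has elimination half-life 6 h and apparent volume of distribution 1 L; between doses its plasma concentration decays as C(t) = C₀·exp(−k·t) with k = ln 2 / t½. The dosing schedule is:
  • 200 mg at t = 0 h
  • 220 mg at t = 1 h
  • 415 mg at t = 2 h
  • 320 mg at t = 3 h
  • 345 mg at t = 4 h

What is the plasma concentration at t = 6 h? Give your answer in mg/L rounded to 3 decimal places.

985.005 mg/L

k = ln 2 / 6 = 0.11552 per h
Dose 1 (200 mg at t=0 h): 200·exp(−0.11552·6) = 100.000 mg/L
Dose 2 (220 mg at t=1 h): 220·exp(−0.11552·5) = 123.471 mg/L
Dose 3 (415 mg at t=2 h): 415·exp(−0.11552·4) = 261.434 mg/L
Dose 4 (320 mg at t=3 h): 320·exp(−0.11552·3) = 226.274 mg/L
Dose 5 (345 mg at t=4 h): 345·exp(−0.11552·2) = 273.827 mg/L
C(6) = 100.000 + 123.471 + 261.434 + 226.274 + 273.827 = 985.005 mg/L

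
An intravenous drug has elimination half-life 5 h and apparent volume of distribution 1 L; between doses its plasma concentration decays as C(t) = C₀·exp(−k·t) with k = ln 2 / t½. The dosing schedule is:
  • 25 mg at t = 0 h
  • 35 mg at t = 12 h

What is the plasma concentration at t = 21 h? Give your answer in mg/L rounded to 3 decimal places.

k = ln 2 / 5 = 0.13863 per h
Dose 1 (25 mg at t=0 h): 25·exp(−0.13863·21) = 1.360 mg/L
Dose 2 (35 mg at t=12 h): 35·exp(−0.13863·9) = 10.051 mg/L
C(21) = 1.360 + 10.051 = 11.411 mg/L

11.411 mg/L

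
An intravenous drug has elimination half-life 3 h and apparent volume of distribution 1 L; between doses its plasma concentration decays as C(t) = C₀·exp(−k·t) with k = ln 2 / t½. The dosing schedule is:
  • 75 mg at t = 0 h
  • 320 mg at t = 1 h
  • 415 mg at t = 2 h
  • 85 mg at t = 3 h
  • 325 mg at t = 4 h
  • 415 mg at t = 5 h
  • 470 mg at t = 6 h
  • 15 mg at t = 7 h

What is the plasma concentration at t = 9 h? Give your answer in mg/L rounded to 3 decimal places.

674.879 mg/L

k = ln 2 / 3 = 0.23105 per h
Dose 1 (75 mg at t=0 h): 75·exp(−0.23105·9) = 9.375 mg/L
Dose 2 (320 mg at t=1 h): 320·exp(−0.23105·8) = 50.397 mg/L
Dose 3 (415 mg at t=2 h): 415·exp(−0.23105·7) = 82.346 mg/L
Dose 4 (85 mg at t=3 h): 85·exp(−0.23105·6) = 21.250 mg/L
Dose 5 (325 mg at t=4 h): 325·exp(−0.23105·5) = 102.369 mg/L
Dose 6 (415 mg at t=5 h): 415·exp(−0.23105·4) = 164.693 mg/L
Dose 7 (470 mg at t=6 h): 470·exp(−0.23105·3) = 235.000 mg/L
Dose 8 (15 mg at t=7 h): 15·exp(−0.23105·2) = 9.449 mg/L
C(9) = 9.375 + 50.397 + 82.346 + 21.250 + 102.369 + 164.693 + 235.000 + 9.449 = 674.879 mg/L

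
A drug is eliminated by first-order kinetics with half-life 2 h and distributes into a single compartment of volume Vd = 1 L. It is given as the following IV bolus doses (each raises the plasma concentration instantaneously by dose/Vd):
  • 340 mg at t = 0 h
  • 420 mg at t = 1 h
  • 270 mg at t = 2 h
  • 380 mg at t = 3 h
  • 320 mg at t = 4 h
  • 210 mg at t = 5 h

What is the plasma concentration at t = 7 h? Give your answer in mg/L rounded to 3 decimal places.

443.419 mg/L

k = ln 2 / 2 = 0.34657 per h
Dose 1 (340 mg at t=0 h): 340·exp(−0.34657·7) = 30.052 mg/L
Dose 2 (420 mg at t=1 h): 420·exp(−0.34657·6) = 52.500 mg/L
Dose 3 (270 mg at t=2 h): 270·exp(−0.34657·5) = 47.730 mg/L
Dose 4 (380 mg at t=3 h): 380·exp(−0.34657·4) = 95.000 mg/L
Dose 5 (320 mg at t=4 h): 320·exp(−0.34657·3) = 113.137 mg/L
Dose 6 (210 mg at t=5 h): 210·exp(−0.34657·2) = 105.000 mg/L
C(7) = 30.052 + 52.500 + 47.730 + 95.000 + 113.137 + 105.000 = 443.419 mg/L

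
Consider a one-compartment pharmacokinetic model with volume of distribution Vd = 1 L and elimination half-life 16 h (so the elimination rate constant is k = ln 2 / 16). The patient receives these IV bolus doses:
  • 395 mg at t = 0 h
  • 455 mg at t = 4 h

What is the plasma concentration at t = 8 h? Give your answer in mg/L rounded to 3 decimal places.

k = ln 2 / 16 = 0.04332 per h
Dose 1 (395 mg at t=0 h): 395·exp(−0.04332·8) = 279.307 mg/L
Dose 2 (455 mg at t=4 h): 455·exp(−0.04332·4) = 382.608 mg/L
C(8) = 279.307 + 382.608 = 661.915 mg/L

661.915 mg/L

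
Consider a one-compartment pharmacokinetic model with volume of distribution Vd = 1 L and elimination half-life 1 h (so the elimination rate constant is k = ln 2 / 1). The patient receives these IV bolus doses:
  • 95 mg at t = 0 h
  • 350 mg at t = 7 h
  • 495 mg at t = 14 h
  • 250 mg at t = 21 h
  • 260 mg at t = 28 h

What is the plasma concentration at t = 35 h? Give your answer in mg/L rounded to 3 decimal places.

k = ln 2 / 1 = 0.69315 per h
Dose 1 (95 mg at t=0 h): 95·exp(−0.69315·35) = 0.000 mg/L
Dose 2 (350 mg at t=7 h): 350·exp(−0.69315·28) = 0.000 mg/L
Dose 3 (495 mg at t=14 h): 495·exp(−0.69315·21) = 0.000 mg/L
Dose 4 (250 mg at t=21 h): 250·exp(−0.69315·14) = 0.015 mg/L
Dose 5 (260 mg at t=28 h): 260·exp(−0.69315·7) = 2.031 mg/L
C(35) = 0.000 + 0.000 + 0.000 + 0.015 + 2.031 = 2.047 mg/L

2.047 mg/L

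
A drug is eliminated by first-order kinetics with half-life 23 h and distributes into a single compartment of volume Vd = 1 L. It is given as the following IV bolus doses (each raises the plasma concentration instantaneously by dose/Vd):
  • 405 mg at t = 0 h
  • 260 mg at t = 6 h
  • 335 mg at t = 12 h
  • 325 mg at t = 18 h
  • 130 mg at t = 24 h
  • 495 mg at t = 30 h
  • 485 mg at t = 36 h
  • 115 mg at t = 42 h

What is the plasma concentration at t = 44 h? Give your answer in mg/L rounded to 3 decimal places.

k = ln 2 / 23 = 0.03014 per h
Dose 1 (405 mg at t=0 h): 405·exp(−0.03014·44) = 107.540 mg/L
Dose 2 (260 mg at t=6 h): 260·exp(−0.03014·38) = 82.722 mg/L
Dose 3 (335 mg at t=12 h): 335·exp(−0.03014·32) = 127.709 mg/L
Dose 4 (325 mg at t=18 h): 325·exp(−0.03014·26) = 148.453 mg/L
Dose 5 (130 mg at t=24 h): 130·exp(−0.03014·20) = 71.151 mg/L
Dose 6 (495 mg at t=30 h): 495·exp(−0.03014·14) = 324.616 mg/L
Dose 7 (485 mg at t=36 h): 485·exp(−0.03014·8) = 381.097 mg/L
Dose 8 (115 mg at t=42 h): 115·exp(−0.03014·2) = 108.273 mg/L
C(44) = 107.540 + 82.722 + 127.709 + 148.453 + 71.151 + 324.616 + 381.097 + 108.273 = 1351.560 mg/L

1351.560 mg/L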